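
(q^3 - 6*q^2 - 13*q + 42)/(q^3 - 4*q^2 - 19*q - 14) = (q^2 + q - 6)/(q^2 + 3*q + 2)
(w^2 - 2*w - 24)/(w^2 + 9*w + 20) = (w - 6)/(w + 5)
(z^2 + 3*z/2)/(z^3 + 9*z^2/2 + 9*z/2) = 1/(z + 3)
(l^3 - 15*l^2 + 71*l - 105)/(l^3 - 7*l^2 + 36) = (l^2 - 12*l + 35)/(l^2 - 4*l - 12)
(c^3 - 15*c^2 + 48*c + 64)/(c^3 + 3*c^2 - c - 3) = (c^2 - 16*c + 64)/(c^2 + 2*c - 3)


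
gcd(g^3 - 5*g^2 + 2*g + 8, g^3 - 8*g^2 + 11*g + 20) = g^2 - 3*g - 4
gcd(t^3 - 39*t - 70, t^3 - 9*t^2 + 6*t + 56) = t^2 - 5*t - 14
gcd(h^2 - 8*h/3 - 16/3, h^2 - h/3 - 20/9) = h + 4/3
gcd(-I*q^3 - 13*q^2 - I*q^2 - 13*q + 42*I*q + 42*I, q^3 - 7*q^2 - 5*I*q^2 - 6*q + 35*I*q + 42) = 1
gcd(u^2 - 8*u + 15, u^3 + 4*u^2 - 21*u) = u - 3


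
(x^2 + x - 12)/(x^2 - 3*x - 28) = (x - 3)/(x - 7)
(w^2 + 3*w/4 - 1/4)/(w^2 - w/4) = (w + 1)/w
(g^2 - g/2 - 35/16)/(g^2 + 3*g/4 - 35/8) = (4*g + 5)/(2*(2*g + 5))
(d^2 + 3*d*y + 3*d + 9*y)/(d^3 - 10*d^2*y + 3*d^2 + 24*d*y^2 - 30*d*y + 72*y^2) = (d + 3*y)/(d^2 - 10*d*y + 24*y^2)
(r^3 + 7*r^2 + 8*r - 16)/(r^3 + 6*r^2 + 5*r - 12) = (r + 4)/(r + 3)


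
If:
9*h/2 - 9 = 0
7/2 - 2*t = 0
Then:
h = 2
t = 7/4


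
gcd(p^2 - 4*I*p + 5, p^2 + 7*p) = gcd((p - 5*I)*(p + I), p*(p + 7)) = 1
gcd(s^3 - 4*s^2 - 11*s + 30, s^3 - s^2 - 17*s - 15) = s^2 - 2*s - 15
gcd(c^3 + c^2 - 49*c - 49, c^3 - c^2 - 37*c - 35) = c^2 - 6*c - 7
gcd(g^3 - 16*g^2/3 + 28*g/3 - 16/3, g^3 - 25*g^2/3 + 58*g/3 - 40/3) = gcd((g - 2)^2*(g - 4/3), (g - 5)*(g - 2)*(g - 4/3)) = g^2 - 10*g/3 + 8/3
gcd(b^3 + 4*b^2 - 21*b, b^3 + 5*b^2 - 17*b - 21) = b^2 + 4*b - 21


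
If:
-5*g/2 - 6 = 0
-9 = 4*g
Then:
No Solution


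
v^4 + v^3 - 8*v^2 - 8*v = v*(v + 1)*(v - 2*sqrt(2))*(v + 2*sqrt(2))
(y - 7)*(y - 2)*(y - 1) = y^3 - 10*y^2 + 23*y - 14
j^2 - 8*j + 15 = (j - 5)*(j - 3)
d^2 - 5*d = d*(d - 5)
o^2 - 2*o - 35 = (o - 7)*(o + 5)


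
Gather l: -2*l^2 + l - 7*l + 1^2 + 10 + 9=-2*l^2 - 6*l + 20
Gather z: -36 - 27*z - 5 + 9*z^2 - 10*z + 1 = 9*z^2 - 37*z - 40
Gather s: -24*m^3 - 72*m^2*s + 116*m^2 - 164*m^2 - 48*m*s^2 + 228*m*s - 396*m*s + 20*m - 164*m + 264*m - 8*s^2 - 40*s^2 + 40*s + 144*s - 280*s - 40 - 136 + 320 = -24*m^3 - 48*m^2 + 120*m + s^2*(-48*m - 48) + s*(-72*m^2 - 168*m - 96) + 144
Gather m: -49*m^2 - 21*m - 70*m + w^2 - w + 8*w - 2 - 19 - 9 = -49*m^2 - 91*m + w^2 + 7*w - 30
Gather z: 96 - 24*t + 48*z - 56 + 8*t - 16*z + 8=-16*t + 32*z + 48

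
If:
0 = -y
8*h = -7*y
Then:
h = 0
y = 0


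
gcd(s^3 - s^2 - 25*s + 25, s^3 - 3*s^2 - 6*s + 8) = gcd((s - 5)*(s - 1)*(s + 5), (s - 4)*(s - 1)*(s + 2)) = s - 1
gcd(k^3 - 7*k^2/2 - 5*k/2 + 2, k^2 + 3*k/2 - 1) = k - 1/2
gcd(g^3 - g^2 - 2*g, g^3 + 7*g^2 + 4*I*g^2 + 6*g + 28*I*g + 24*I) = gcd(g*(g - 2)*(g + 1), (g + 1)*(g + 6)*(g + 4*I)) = g + 1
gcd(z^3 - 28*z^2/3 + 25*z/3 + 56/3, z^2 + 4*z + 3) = z + 1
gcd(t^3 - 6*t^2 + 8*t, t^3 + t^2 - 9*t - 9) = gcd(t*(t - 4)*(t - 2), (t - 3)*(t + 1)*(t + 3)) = 1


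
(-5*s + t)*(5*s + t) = -25*s^2 + t^2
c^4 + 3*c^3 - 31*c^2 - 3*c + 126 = (c - 3)^2*(c + 2)*(c + 7)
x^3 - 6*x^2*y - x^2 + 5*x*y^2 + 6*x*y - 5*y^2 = (x - 1)*(x - 5*y)*(x - y)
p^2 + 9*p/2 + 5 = (p + 2)*(p + 5/2)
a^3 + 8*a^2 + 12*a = a*(a + 2)*(a + 6)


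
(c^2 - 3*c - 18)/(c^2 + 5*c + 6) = (c - 6)/(c + 2)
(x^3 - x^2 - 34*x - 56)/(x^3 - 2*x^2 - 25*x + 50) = (x^3 - x^2 - 34*x - 56)/(x^3 - 2*x^2 - 25*x + 50)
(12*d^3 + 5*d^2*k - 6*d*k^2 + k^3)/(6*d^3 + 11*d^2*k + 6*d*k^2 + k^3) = (12*d^2 - 7*d*k + k^2)/(6*d^2 + 5*d*k + k^2)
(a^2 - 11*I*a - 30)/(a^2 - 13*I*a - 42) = (a - 5*I)/(a - 7*I)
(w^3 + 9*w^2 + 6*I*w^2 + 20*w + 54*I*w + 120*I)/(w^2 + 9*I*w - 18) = (w^2 + 9*w + 20)/(w + 3*I)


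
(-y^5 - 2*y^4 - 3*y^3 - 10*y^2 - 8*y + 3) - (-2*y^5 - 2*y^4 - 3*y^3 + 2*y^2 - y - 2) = y^5 - 12*y^2 - 7*y + 5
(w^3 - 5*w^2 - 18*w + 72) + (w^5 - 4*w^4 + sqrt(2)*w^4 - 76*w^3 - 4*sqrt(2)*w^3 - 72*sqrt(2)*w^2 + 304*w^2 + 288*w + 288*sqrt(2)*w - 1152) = w^5 - 4*w^4 + sqrt(2)*w^4 - 75*w^3 - 4*sqrt(2)*w^3 - 72*sqrt(2)*w^2 + 299*w^2 + 270*w + 288*sqrt(2)*w - 1080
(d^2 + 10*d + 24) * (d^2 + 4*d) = d^4 + 14*d^3 + 64*d^2 + 96*d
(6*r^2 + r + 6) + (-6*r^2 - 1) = r + 5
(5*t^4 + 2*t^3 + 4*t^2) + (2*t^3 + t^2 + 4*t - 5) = 5*t^4 + 4*t^3 + 5*t^2 + 4*t - 5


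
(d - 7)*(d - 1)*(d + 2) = d^3 - 6*d^2 - 9*d + 14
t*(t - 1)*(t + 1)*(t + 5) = t^4 + 5*t^3 - t^2 - 5*t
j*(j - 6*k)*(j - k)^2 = j^4 - 8*j^3*k + 13*j^2*k^2 - 6*j*k^3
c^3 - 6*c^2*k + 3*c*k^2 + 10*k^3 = (c - 5*k)*(c - 2*k)*(c + k)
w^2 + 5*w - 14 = (w - 2)*(w + 7)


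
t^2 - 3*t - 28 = (t - 7)*(t + 4)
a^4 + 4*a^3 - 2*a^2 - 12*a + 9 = (a - 1)^2*(a + 3)^2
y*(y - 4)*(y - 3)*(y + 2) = y^4 - 5*y^3 - 2*y^2 + 24*y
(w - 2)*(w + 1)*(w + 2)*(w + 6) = w^4 + 7*w^3 + 2*w^2 - 28*w - 24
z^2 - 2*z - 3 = (z - 3)*(z + 1)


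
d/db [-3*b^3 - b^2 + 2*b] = -9*b^2 - 2*b + 2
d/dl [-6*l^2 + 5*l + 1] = 5 - 12*l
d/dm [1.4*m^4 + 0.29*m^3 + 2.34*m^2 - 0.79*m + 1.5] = 5.6*m^3 + 0.87*m^2 + 4.68*m - 0.79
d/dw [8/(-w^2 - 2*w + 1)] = 16*(w + 1)/(w^2 + 2*w - 1)^2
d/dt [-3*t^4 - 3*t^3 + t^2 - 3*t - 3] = -12*t^3 - 9*t^2 + 2*t - 3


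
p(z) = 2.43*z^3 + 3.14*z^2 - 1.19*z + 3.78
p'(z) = 7.29*z^2 + 6.28*z - 1.19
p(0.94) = 7.45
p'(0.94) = 11.15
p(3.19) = 110.82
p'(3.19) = 93.03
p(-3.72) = -73.43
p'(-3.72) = 76.33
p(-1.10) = 5.65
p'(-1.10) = 0.72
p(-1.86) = 1.22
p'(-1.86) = 12.35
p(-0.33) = 4.43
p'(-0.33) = -2.47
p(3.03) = 96.60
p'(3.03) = 84.77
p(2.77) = 76.22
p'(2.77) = 72.14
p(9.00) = 2018.88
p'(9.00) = 645.82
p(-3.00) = -30.00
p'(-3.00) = 45.58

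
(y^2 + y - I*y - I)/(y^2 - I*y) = (y + 1)/y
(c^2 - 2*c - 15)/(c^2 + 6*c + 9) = (c - 5)/(c + 3)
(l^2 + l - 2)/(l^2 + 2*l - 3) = (l + 2)/(l + 3)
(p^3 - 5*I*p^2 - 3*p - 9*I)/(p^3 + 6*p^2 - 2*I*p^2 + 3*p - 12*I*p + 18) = (p - 3*I)/(p + 6)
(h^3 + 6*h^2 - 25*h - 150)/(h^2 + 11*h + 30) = h - 5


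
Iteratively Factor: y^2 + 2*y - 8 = (y + 4)*(y - 2)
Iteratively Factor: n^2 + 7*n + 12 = (n + 4)*(n + 3)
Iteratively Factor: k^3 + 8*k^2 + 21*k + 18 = (k + 3)*(k^2 + 5*k + 6) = (k + 3)^2*(k + 2)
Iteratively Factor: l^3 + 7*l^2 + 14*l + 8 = (l + 1)*(l^2 + 6*l + 8) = (l + 1)*(l + 2)*(l + 4)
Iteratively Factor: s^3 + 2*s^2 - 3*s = (s)*(s^2 + 2*s - 3) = s*(s - 1)*(s + 3)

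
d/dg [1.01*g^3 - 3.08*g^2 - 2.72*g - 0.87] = 3.03*g^2 - 6.16*g - 2.72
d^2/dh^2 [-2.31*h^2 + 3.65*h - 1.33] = -4.62000000000000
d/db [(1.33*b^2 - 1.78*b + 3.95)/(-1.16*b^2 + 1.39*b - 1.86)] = (-0.2161*b^2 + 4.2164*b - 2.1797)/(1.3456*b^4 - 3.2248*b^3 + 6.2473*b^2 - 5.1708*b + 3.4596)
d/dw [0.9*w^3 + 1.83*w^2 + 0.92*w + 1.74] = 2.7*w^2 + 3.66*w + 0.92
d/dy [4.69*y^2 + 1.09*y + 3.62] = 9.38*y + 1.09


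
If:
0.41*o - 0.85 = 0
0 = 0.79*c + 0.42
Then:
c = -0.53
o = 2.07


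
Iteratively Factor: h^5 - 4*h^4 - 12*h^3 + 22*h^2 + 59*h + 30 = (h + 2)*(h^4 - 6*h^3 + 22*h + 15) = (h - 3)*(h + 2)*(h^3 - 3*h^2 - 9*h - 5) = (h - 3)*(h + 1)*(h + 2)*(h^2 - 4*h - 5) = (h - 5)*(h - 3)*(h + 1)*(h + 2)*(h + 1)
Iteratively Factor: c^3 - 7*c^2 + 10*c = (c)*(c^2 - 7*c + 10) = c*(c - 5)*(c - 2)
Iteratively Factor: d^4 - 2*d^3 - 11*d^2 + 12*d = (d)*(d^3 - 2*d^2 - 11*d + 12) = d*(d - 4)*(d^2 + 2*d - 3) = d*(d - 4)*(d - 1)*(d + 3)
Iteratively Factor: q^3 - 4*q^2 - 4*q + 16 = (q - 4)*(q^2 - 4) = (q - 4)*(q + 2)*(q - 2)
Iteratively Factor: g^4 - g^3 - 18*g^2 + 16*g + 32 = (g + 1)*(g^3 - 2*g^2 - 16*g + 32) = (g + 1)*(g + 4)*(g^2 - 6*g + 8) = (g - 4)*(g + 1)*(g + 4)*(g - 2)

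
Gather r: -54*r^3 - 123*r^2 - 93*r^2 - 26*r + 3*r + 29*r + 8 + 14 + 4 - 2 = -54*r^3 - 216*r^2 + 6*r + 24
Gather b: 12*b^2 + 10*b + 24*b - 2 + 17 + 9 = 12*b^2 + 34*b + 24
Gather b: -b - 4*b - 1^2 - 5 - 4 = -5*b - 10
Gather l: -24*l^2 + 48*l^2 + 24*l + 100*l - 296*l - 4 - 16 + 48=24*l^2 - 172*l + 28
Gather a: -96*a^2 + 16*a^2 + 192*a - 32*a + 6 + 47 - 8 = -80*a^2 + 160*a + 45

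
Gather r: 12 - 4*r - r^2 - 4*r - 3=-r^2 - 8*r + 9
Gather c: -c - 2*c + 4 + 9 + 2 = 15 - 3*c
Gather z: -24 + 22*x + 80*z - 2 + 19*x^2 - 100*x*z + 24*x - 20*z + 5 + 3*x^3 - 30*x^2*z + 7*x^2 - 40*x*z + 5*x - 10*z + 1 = 3*x^3 + 26*x^2 + 51*x + z*(-30*x^2 - 140*x + 50) - 20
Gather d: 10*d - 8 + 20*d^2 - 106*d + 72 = 20*d^2 - 96*d + 64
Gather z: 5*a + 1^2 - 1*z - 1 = 5*a - z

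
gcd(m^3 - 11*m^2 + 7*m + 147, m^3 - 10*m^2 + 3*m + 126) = m^2 - 4*m - 21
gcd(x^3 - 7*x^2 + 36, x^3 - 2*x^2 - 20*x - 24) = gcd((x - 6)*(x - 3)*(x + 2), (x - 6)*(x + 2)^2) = x^2 - 4*x - 12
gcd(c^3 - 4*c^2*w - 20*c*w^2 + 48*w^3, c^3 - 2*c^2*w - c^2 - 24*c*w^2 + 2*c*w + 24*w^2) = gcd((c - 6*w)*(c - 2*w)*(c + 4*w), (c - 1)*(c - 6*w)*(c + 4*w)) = -c^2 + 2*c*w + 24*w^2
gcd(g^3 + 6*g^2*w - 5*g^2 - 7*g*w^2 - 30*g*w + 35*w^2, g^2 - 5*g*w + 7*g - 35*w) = 1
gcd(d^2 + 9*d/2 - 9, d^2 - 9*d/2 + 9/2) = d - 3/2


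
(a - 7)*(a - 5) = a^2 - 12*a + 35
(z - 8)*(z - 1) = z^2 - 9*z + 8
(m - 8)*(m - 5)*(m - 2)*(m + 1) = m^4 - 14*m^3 + 51*m^2 - 14*m - 80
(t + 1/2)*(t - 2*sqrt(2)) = t^2 - 2*sqrt(2)*t + t/2 - sqrt(2)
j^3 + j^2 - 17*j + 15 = (j - 3)*(j - 1)*(j + 5)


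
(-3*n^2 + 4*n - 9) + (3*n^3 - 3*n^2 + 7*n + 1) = 3*n^3 - 6*n^2 + 11*n - 8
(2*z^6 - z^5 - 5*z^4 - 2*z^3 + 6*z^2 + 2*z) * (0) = 0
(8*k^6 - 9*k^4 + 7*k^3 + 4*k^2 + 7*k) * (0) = 0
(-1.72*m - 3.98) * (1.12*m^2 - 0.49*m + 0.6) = -1.9264*m^3 - 3.6148*m^2 + 0.9182*m - 2.388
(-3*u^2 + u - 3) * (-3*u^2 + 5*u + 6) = 9*u^4 - 18*u^3 - 4*u^2 - 9*u - 18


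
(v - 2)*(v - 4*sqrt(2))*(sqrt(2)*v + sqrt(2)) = sqrt(2)*v^3 - 8*v^2 - sqrt(2)*v^2 - 2*sqrt(2)*v + 8*v + 16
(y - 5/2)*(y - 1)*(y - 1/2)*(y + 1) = y^4 - 3*y^3 + y^2/4 + 3*y - 5/4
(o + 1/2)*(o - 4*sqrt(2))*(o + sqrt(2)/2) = o^3 - 7*sqrt(2)*o^2/2 + o^2/2 - 4*o - 7*sqrt(2)*o/4 - 2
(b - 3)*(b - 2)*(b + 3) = b^3 - 2*b^2 - 9*b + 18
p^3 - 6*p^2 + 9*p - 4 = (p - 4)*(p - 1)^2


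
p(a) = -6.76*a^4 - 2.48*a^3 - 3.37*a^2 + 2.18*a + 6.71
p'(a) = -27.04*a^3 - 7.44*a^2 - 6.74*a + 2.18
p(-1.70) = -51.01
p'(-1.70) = 124.98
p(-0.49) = 4.73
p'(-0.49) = 6.88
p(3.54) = -1199.42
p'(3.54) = -1314.46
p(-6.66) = -12724.43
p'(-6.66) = 7704.90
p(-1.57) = -36.49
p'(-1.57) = 99.06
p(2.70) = -420.04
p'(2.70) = -602.48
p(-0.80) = 1.31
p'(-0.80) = 16.65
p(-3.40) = -845.55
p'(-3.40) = 1001.87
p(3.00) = -631.60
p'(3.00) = -815.08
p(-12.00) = -136394.65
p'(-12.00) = 45736.82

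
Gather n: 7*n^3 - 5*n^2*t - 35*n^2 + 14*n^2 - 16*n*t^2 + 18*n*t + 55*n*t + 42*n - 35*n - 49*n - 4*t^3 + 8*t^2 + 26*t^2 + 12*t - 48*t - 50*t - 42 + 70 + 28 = 7*n^3 + n^2*(-5*t - 21) + n*(-16*t^2 + 73*t - 42) - 4*t^3 + 34*t^2 - 86*t + 56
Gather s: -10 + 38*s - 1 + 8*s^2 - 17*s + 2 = 8*s^2 + 21*s - 9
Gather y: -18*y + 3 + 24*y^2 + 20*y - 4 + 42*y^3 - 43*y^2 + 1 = 42*y^3 - 19*y^2 + 2*y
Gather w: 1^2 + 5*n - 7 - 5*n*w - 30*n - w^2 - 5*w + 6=-25*n - w^2 + w*(-5*n - 5)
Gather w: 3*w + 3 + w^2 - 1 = w^2 + 3*w + 2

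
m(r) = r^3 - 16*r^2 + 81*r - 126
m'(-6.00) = 381.00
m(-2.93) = -525.84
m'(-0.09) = 83.90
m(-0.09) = -133.42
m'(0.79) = 57.59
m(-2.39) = -424.64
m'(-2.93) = 200.51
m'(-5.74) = 363.52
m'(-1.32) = 128.47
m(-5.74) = -1307.22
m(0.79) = -71.50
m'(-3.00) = 204.00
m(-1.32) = -263.10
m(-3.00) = -540.00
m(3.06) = 0.70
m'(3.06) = 11.17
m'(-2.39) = 174.62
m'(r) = 3*r^2 - 32*r + 81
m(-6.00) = -1404.00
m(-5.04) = -1068.69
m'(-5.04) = 318.48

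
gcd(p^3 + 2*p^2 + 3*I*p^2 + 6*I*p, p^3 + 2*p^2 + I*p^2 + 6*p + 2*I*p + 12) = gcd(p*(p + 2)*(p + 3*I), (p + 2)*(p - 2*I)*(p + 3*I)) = p^2 + p*(2 + 3*I) + 6*I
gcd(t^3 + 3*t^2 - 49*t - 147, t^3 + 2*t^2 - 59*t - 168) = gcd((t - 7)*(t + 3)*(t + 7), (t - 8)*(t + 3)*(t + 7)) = t^2 + 10*t + 21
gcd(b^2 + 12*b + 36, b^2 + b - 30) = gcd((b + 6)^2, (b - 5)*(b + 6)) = b + 6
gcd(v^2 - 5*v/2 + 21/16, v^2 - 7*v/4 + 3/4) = v - 3/4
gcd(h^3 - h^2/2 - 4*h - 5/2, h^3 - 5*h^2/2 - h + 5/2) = h^2 - 3*h/2 - 5/2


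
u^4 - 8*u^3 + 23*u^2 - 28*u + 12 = (u - 3)*(u - 2)^2*(u - 1)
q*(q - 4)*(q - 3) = q^3 - 7*q^2 + 12*q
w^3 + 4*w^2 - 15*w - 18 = (w - 3)*(w + 1)*(w + 6)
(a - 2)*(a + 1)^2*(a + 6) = a^4 + 6*a^3 - 3*a^2 - 20*a - 12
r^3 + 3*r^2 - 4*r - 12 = (r - 2)*(r + 2)*(r + 3)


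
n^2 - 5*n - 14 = (n - 7)*(n + 2)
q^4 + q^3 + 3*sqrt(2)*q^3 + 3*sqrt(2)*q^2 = q^2*(q + 1)*(q + 3*sqrt(2))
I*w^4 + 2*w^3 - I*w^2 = w^2*(w - I)*(I*w + 1)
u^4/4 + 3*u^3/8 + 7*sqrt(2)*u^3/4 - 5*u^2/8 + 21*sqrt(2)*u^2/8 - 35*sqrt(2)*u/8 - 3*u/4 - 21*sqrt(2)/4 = (u/2 + 1/2)*(u/2 + 1)*(u - 3/2)*(u + 7*sqrt(2))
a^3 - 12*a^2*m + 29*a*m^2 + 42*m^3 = (a - 7*m)*(a - 6*m)*(a + m)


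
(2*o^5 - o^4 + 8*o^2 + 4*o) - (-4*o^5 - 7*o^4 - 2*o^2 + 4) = 6*o^5 + 6*o^4 + 10*o^2 + 4*o - 4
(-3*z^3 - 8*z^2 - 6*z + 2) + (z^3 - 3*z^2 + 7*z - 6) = -2*z^3 - 11*z^2 + z - 4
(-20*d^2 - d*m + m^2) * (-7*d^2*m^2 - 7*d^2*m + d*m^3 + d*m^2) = 140*d^4*m^2 + 140*d^4*m - 13*d^3*m^3 - 13*d^3*m^2 - 8*d^2*m^4 - 8*d^2*m^3 + d*m^5 + d*m^4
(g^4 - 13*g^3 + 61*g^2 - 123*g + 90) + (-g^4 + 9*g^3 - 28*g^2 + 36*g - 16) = -4*g^3 + 33*g^2 - 87*g + 74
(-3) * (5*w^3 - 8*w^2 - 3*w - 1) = -15*w^3 + 24*w^2 + 9*w + 3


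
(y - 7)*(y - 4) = y^2 - 11*y + 28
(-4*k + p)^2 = 16*k^2 - 8*k*p + p^2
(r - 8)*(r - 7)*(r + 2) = r^3 - 13*r^2 + 26*r + 112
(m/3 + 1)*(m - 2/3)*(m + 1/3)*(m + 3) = m^4/3 + 17*m^3/9 + 61*m^2/27 - 13*m/9 - 2/3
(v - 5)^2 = v^2 - 10*v + 25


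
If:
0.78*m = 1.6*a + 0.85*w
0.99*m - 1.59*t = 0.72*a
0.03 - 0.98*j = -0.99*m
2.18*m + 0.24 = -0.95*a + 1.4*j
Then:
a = -0.331032478384073*w - 0.0782096926542178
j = 0.414893451386222*w - 0.131454936112351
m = 0.410702608442927*w - 0.160430138777883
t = 0.405621991694988*w - 0.0644747538862057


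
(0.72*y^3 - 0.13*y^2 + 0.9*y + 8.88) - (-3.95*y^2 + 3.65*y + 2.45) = 0.72*y^3 + 3.82*y^2 - 2.75*y + 6.43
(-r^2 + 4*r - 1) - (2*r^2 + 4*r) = -3*r^2 - 1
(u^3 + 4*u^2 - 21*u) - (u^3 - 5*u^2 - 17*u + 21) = 9*u^2 - 4*u - 21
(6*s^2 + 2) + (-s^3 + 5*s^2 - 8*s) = -s^3 + 11*s^2 - 8*s + 2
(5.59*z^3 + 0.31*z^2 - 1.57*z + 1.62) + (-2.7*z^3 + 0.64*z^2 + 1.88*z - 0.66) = 2.89*z^3 + 0.95*z^2 + 0.31*z + 0.96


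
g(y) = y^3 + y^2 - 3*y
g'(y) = 3*y^2 + 2*y - 3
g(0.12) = -0.34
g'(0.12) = -2.72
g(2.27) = 10.04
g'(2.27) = 17.00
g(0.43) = -1.03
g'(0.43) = -1.59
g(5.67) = 197.42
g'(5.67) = 104.79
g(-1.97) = 2.15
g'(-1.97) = 4.70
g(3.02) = 27.60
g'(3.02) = 30.40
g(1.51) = 1.19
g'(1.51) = 6.86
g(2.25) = 9.70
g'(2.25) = 16.69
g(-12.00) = -1548.00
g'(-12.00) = 405.00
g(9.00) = 783.00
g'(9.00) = 258.00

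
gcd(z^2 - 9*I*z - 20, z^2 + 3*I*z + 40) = z - 5*I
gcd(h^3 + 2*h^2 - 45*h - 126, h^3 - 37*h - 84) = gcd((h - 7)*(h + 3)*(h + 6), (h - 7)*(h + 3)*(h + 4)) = h^2 - 4*h - 21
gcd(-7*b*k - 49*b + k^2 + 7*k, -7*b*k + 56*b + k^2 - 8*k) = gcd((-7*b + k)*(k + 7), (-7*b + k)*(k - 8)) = 7*b - k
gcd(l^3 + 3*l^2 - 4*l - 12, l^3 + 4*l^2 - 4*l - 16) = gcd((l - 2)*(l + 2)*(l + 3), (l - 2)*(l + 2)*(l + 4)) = l^2 - 4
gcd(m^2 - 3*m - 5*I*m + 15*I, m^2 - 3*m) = m - 3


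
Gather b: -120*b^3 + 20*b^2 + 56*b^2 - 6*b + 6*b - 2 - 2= -120*b^3 + 76*b^2 - 4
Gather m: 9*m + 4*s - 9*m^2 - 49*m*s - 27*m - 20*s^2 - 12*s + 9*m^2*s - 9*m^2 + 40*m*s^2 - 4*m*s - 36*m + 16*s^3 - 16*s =m^2*(9*s - 18) + m*(40*s^2 - 53*s - 54) + 16*s^3 - 20*s^2 - 24*s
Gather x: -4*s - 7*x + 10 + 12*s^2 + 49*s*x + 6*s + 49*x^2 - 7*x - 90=12*s^2 + 2*s + 49*x^2 + x*(49*s - 14) - 80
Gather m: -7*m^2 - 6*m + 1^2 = -7*m^2 - 6*m + 1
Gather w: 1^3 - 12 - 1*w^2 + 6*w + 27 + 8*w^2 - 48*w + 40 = 7*w^2 - 42*w + 56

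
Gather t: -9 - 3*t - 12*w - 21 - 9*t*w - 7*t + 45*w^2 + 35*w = t*(-9*w - 10) + 45*w^2 + 23*w - 30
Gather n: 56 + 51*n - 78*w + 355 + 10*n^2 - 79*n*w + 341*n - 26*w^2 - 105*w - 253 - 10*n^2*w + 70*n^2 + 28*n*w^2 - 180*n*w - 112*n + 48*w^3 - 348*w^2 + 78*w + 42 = n^2*(80 - 10*w) + n*(28*w^2 - 259*w + 280) + 48*w^3 - 374*w^2 - 105*w + 200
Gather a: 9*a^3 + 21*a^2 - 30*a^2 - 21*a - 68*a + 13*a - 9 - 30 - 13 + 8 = 9*a^3 - 9*a^2 - 76*a - 44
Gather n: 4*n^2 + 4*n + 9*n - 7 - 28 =4*n^2 + 13*n - 35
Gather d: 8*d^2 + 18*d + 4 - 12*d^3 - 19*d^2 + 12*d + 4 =-12*d^3 - 11*d^2 + 30*d + 8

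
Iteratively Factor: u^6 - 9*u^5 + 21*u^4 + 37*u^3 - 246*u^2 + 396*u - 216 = (u - 2)*(u^5 - 7*u^4 + 7*u^3 + 51*u^2 - 144*u + 108) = (u - 2)^2*(u^4 - 5*u^3 - 3*u^2 + 45*u - 54) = (u - 3)*(u - 2)^2*(u^3 - 2*u^2 - 9*u + 18) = (u - 3)^2*(u - 2)^2*(u^2 + u - 6) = (u - 3)^2*(u - 2)^2*(u + 3)*(u - 2)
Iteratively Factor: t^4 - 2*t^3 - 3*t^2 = (t)*(t^3 - 2*t^2 - 3*t) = t*(t - 3)*(t^2 + t) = t*(t - 3)*(t + 1)*(t)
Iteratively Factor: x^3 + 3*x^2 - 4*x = (x - 1)*(x^2 + 4*x) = (x - 1)*(x + 4)*(x)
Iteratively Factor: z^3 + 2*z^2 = (z)*(z^2 + 2*z) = z*(z + 2)*(z)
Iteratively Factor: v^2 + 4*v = (v + 4)*(v)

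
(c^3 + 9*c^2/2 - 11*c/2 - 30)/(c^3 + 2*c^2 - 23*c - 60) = (c - 5/2)/(c - 5)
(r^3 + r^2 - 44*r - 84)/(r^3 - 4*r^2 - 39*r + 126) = (r + 2)/(r - 3)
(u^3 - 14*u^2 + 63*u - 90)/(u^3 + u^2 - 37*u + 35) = (u^2 - 9*u + 18)/(u^2 + 6*u - 7)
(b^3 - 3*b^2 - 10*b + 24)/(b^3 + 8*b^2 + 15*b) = (b^2 - 6*b + 8)/(b*(b + 5))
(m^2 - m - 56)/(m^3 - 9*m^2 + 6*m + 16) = (m + 7)/(m^2 - m - 2)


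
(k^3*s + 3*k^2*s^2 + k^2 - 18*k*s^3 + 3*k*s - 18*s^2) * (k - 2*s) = k^4*s + k^3*s^2 + k^3 - 24*k^2*s^3 + k^2*s + 36*k*s^4 - 24*k*s^2 + 36*s^3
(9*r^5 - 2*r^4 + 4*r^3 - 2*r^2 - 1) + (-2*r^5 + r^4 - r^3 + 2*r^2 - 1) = 7*r^5 - r^4 + 3*r^3 - 2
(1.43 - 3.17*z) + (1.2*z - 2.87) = -1.97*z - 1.44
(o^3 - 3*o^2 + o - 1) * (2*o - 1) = 2*o^4 - 7*o^3 + 5*o^2 - 3*o + 1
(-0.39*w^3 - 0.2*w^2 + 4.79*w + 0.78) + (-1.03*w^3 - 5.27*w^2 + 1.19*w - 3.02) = -1.42*w^3 - 5.47*w^2 + 5.98*w - 2.24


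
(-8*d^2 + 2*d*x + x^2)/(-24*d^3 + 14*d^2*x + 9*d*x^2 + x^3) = (-2*d + x)/(-6*d^2 + 5*d*x + x^2)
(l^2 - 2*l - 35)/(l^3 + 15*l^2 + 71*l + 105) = (l - 7)/(l^2 + 10*l + 21)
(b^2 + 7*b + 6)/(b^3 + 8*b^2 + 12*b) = (b + 1)/(b*(b + 2))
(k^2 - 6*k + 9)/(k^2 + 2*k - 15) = (k - 3)/(k + 5)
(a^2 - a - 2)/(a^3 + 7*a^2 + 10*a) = (a^2 - a - 2)/(a*(a^2 + 7*a + 10))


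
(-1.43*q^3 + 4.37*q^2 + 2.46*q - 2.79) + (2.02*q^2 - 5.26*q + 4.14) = -1.43*q^3 + 6.39*q^2 - 2.8*q + 1.35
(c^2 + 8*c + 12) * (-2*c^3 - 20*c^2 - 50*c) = -2*c^5 - 36*c^4 - 234*c^3 - 640*c^2 - 600*c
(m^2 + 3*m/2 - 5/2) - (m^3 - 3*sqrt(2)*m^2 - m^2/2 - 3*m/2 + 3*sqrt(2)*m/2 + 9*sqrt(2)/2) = -m^3 + 3*m^2/2 + 3*sqrt(2)*m^2 - 3*sqrt(2)*m/2 + 3*m - 9*sqrt(2)/2 - 5/2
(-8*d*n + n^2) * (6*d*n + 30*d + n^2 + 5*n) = -48*d^2*n^2 - 240*d^2*n - 2*d*n^3 - 10*d*n^2 + n^4 + 5*n^3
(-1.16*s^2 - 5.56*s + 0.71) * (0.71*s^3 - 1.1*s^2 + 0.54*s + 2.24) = -0.8236*s^5 - 2.6716*s^4 + 5.9937*s^3 - 6.3818*s^2 - 12.071*s + 1.5904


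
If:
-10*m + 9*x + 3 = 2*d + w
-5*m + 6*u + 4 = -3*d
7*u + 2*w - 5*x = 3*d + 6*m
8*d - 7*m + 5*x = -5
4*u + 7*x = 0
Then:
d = -5167/13111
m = 4457/13111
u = -349/1873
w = 2523/1873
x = 1396/13111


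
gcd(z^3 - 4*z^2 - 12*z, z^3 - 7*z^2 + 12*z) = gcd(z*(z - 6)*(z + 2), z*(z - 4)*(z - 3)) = z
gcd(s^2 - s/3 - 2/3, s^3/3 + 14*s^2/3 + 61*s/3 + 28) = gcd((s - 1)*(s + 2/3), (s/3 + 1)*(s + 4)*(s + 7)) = 1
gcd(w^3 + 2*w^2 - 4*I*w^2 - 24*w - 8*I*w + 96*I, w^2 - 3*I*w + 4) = w - 4*I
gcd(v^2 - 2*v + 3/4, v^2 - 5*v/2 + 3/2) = v - 3/2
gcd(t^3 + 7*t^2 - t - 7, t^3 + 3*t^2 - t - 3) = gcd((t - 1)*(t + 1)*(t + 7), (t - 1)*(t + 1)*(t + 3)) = t^2 - 1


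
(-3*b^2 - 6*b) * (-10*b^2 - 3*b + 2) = 30*b^4 + 69*b^3 + 12*b^2 - 12*b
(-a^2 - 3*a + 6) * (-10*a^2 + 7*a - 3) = 10*a^4 + 23*a^3 - 78*a^2 + 51*a - 18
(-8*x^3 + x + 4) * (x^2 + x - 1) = -8*x^5 - 8*x^4 + 9*x^3 + 5*x^2 + 3*x - 4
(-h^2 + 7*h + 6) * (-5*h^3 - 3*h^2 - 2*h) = 5*h^5 - 32*h^4 - 49*h^3 - 32*h^2 - 12*h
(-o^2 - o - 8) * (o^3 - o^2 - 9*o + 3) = -o^5 + 2*o^3 + 14*o^2 + 69*o - 24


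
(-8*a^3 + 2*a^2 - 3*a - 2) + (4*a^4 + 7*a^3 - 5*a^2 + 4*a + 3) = 4*a^4 - a^3 - 3*a^2 + a + 1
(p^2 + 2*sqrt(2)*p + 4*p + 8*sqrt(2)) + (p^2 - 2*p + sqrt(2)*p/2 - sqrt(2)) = 2*p^2 + 2*p + 5*sqrt(2)*p/2 + 7*sqrt(2)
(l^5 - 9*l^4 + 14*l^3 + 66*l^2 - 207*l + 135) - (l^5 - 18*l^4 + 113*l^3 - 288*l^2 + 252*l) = 9*l^4 - 99*l^3 + 354*l^2 - 459*l + 135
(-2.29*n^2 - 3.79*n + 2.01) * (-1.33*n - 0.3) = 3.0457*n^3 + 5.7277*n^2 - 1.5363*n - 0.603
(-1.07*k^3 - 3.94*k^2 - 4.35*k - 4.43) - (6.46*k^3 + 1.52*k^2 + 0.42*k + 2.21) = -7.53*k^3 - 5.46*k^2 - 4.77*k - 6.64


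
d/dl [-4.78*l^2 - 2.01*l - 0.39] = -9.56*l - 2.01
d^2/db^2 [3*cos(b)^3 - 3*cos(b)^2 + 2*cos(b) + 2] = -17*cos(b)/4 + 6*cos(2*b) - 27*cos(3*b)/4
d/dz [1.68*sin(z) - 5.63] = 1.68*cos(z)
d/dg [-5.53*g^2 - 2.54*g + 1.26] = -11.06*g - 2.54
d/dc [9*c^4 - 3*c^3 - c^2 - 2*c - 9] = 36*c^3 - 9*c^2 - 2*c - 2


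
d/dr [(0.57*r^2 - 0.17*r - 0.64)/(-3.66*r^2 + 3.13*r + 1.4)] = (1.1619*r^2 - 3.0888*r + 1.7652)/(13.3956*r^4 - 22.9116*r^3 - 0.4511*r^2 + 8.764*r + 1.96)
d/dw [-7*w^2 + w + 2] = 1 - 14*w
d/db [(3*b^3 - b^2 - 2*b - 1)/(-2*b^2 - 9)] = (-6*b^4 - 85*b^2 + 14*b + 18)/(4*b^4 + 36*b^2 + 81)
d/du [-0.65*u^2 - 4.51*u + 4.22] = -1.3*u - 4.51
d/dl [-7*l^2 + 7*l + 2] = 7 - 14*l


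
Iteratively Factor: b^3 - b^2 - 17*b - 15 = (b - 5)*(b^2 + 4*b + 3) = (b - 5)*(b + 3)*(b + 1)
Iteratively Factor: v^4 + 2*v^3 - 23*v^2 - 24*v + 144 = (v - 3)*(v^3 + 5*v^2 - 8*v - 48) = (v - 3)*(v + 4)*(v^2 + v - 12) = (v - 3)*(v + 4)^2*(v - 3)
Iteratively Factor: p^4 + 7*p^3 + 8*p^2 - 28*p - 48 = (p + 2)*(p^3 + 5*p^2 - 2*p - 24) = (p + 2)*(p + 4)*(p^2 + p - 6) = (p + 2)*(p + 3)*(p + 4)*(p - 2)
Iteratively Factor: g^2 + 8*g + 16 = (g + 4)*(g + 4)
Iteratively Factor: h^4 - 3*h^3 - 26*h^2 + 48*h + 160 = (h + 2)*(h^3 - 5*h^2 - 16*h + 80) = (h - 4)*(h + 2)*(h^2 - h - 20) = (h - 4)*(h + 2)*(h + 4)*(h - 5)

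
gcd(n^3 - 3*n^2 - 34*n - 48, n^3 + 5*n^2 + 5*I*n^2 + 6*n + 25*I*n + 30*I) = n^2 + 5*n + 6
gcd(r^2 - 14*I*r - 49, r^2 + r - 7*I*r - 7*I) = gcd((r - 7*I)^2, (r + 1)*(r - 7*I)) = r - 7*I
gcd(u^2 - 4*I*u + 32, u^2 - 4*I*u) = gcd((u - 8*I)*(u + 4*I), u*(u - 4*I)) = 1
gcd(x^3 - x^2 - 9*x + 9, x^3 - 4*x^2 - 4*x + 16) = 1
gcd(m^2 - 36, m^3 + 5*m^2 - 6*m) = m + 6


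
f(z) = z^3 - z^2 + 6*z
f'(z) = 3*z^2 - 2*z + 6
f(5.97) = 212.96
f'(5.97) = 100.98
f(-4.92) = -172.82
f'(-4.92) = 88.46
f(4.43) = 93.89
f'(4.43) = 56.01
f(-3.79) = -91.54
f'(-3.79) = 56.67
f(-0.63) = -4.43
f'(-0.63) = 8.45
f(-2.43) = -34.83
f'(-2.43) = 28.57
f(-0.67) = -4.77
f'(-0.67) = 8.69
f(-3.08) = -57.18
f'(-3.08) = 40.62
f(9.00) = 702.00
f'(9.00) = 231.00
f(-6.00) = -288.00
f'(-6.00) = 126.00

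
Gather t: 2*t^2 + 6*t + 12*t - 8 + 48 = 2*t^2 + 18*t + 40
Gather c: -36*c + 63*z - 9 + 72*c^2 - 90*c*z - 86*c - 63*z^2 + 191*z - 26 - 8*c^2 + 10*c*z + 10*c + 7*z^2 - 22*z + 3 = 64*c^2 + c*(-80*z - 112) - 56*z^2 + 232*z - 32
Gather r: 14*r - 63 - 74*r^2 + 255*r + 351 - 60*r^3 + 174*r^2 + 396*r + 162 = -60*r^3 + 100*r^2 + 665*r + 450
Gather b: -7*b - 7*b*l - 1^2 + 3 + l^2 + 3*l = b*(-7*l - 7) + l^2 + 3*l + 2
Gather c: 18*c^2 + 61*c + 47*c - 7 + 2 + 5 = 18*c^2 + 108*c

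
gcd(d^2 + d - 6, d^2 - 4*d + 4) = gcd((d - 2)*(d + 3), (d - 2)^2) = d - 2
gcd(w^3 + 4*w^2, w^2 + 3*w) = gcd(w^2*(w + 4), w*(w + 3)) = w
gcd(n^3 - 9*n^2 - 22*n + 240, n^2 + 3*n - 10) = n + 5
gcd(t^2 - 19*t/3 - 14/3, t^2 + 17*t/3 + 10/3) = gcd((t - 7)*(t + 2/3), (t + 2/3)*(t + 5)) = t + 2/3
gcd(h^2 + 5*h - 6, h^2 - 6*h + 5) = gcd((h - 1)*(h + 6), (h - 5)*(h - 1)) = h - 1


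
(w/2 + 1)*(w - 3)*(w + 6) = w^3/2 + 5*w^2/2 - 6*w - 18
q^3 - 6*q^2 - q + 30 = (q - 5)*(q - 3)*(q + 2)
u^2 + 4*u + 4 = (u + 2)^2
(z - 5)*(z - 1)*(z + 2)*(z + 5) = z^4 + z^3 - 27*z^2 - 25*z + 50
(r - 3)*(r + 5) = r^2 + 2*r - 15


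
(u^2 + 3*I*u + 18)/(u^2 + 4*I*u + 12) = (u - 3*I)/(u - 2*I)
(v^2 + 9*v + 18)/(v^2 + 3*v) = (v + 6)/v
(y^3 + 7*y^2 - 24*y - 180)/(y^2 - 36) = (y^2 + y - 30)/(y - 6)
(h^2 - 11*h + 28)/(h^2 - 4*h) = (h - 7)/h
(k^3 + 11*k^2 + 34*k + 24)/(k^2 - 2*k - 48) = (k^2 + 5*k + 4)/(k - 8)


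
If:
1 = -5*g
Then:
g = -1/5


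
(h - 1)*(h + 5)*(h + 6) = h^3 + 10*h^2 + 19*h - 30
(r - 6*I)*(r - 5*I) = r^2 - 11*I*r - 30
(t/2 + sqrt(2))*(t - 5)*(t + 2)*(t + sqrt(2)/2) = t^4/2 - 3*t^3/2 + 5*sqrt(2)*t^3/4 - 15*sqrt(2)*t^2/4 - 4*t^2 - 25*sqrt(2)*t/2 - 3*t - 10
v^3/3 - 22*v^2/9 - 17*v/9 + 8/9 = (v/3 + 1/3)*(v - 8)*(v - 1/3)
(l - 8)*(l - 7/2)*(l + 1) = l^3 - 21*l^2/2 + 33*l/2 + 28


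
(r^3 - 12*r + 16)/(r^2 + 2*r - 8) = r - 2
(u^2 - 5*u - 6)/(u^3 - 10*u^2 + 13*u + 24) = (u - 6)/(u^2 - 11*u + 24)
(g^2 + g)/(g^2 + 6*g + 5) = g/(g + 5)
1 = 1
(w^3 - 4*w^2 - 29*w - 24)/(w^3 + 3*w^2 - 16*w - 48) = (w^2 - 7*w - 8)/(w^2 - 16)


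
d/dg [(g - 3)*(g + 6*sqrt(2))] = 2*g - 3 + 6*sqrt(2)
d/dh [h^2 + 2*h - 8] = 2*h + 2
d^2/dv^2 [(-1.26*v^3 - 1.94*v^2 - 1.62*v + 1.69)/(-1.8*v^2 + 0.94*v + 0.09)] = (7.105427357601e-15*v^5 + 19.697472*v^3 - 30.328344*v^2 + 18.792756*v - 3.776804)/(5.832*v^6 - 9.1368*v^5 + 3.89664*v^4 + 0.0830960000000003*v^3 - 0.194832*v^2 - 0.022842*v - 0.000729)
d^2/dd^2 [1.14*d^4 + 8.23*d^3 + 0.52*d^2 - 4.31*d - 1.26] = 13.68*d^2 + 49.38*d + 1.04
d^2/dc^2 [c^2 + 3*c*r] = 2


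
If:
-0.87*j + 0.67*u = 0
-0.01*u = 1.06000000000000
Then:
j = -81.63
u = -106.00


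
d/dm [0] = 0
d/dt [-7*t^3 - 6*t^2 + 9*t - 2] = -21*t^2 - 12*t + 9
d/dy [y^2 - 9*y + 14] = 2*y - 9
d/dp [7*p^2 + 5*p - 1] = 14*p + 5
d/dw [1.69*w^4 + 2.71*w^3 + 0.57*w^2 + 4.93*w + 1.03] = 6.76*w^3 + 8.13*w^2 + 1.14*w + 4.93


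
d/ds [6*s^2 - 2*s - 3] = 12*s - 2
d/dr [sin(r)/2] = cos(r)/2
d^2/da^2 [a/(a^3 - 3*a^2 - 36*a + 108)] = 6*(3*a*(-a^2 + 2*a + 12)^2 + (-a^2 - a*(a - 1) + 2*a + 12)*(a^3 - 3*a^2 - 36*a + 108))/(a^3 - 3*a^2 - 36*a + 108)^3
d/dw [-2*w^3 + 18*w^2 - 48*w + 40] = -6*w^2 + 36*w - 48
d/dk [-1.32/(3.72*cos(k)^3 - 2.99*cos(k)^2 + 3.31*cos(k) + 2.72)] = (-14.7312*cos(k)^2 + 7.8936*cos(k) - 4.3692)*sin(k)/(3.72*cos(k)^3 - 2.99*cos(k)^2 + 3.31*cos(k) + 2.72)^2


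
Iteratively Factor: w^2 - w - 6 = (w + 2)*(w - 3)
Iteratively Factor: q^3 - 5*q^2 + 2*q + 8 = (q + 1)*(q^2 - 6*q + 8) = (q - 2)*(q + 1)*(q - 4)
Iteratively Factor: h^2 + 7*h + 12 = (h + 3)*(h + 4)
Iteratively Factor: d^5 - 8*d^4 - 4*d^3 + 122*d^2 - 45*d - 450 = (d - 5)*(d^4 - 3*d^3 - 19*d^2 + 27*d + 90) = (d - 5)*(d - 3)*(d^3 - 19*d - 30) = (d - 5)^2*(d - 3)*(d^2 + 5*d + 6) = (d - 5)^2*(d - 3)*(d + 3)*(d + 2)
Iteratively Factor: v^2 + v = (v + 1)*(v)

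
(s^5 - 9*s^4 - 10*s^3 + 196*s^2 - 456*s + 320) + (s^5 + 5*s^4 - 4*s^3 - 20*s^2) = 2*s^5 - 4*s^4 - 14*s^3 + 176*s^2 - 456*s + 320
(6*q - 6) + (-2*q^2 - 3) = -2*q^2 + 6*q - 9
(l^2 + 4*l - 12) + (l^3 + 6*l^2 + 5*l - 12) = l^3 + 7*l^2 + 9*l - 24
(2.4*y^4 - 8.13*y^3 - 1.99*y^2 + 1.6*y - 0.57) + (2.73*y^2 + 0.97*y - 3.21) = 2.4*y^4 - 8.13*y^3 + 0.74*y^2 + 2.57*y - 3.78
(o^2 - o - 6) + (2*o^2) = 3*o^2 - o - 6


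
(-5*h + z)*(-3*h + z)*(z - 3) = 15*h^2*z - 45*h^2 - 8*h*z^2 + 24*h*z + z^3 - 3*z^2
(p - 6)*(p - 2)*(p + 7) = p^3 - p^2 - 44*p + 84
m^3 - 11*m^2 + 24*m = m*(m - 8)*(m - 3)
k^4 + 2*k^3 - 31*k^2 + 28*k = k*(k - 4)*(k - 1)*(k + 7)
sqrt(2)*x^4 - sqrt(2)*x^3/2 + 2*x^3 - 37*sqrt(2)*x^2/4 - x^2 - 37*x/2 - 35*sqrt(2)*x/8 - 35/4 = (x - 7/2)*(x + 5/2)*(x + sqrt(2))*(sqrt(2)*x + sqrt(2)/2)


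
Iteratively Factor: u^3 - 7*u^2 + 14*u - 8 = (u - 1)*(u^2 - 6*u + 8) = (u - 4)*(u - 1)*(u - 2)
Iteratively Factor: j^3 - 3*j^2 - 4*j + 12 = (j - 2)*(j^2 - j - 6) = (j - 3)*(j - 2)*(j + 2)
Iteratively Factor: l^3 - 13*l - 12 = (l + 1)*(l^2 - l - 12) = (l - 4)*(l + 1)*(l + 3)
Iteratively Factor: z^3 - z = (z - 1)*(z^2 + z) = (z - 1)*(z + 1)*(z)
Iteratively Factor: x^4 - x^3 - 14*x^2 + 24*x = (x)*(x^3 - x^2 - 14*x + 24) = x*(x - 3)*(x^2 + 2*x - 8) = x*(x - 3)*(x - 2)*(x + 4)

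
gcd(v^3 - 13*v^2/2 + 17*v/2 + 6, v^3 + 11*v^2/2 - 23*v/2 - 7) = v + 1/2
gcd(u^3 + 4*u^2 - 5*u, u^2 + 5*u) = u^2 + 5*u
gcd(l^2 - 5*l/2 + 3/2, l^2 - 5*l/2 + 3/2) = l^2 - 5*l/2 + 3/2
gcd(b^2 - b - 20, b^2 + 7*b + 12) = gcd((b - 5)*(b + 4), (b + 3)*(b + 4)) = b + 4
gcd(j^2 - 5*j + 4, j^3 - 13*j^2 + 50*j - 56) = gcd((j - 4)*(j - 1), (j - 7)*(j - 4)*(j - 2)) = j - 4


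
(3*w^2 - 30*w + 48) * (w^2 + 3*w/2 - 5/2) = 3*w^4 - 51*w^3/2 - 9*w^2/2 + 147*w - 120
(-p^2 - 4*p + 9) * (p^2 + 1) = -p^4 - 4*p^3 + 8*p^2 - 4*p + 9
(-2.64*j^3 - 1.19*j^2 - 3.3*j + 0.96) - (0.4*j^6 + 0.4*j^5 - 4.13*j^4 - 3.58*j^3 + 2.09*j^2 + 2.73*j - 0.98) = -0.4*j^6 - 0.4*j^5 + 4.13*j^4 + 0.94*j^3 - 3.28*j^2 - 6.03*j + 1.94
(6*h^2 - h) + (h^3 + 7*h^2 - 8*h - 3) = h^3 + 13*h^2 - 9*h - 3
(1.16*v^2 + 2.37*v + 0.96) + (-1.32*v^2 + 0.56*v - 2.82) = -0.16*v^2 + 2.93*v - 1.86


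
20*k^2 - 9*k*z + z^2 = (-5*k + z)*(-4*k + z)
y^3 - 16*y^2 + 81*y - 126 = (y - 7)*(y - 6)*(y - 3)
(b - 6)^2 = b^2 - 12*b + 36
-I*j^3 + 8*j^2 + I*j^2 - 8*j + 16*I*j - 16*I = (j + 4*I)^2*(-I*j + I)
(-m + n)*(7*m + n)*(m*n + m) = -7*m^3*n - 7*m^3 + 6*m^2*n^2 + 6*m^2*n + m*n^3 + m*n^2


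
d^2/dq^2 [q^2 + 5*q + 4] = 2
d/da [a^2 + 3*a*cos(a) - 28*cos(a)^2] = -3*a*sin(a) + 2*a + 28*sin(2*a) + 3*cos(a)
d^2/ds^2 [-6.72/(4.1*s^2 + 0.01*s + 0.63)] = (225.9264*s^2 + 0.55104*s - 6.72*(8.2*s + 0.01)*(16.4*s + 0.02) + 34.71552)/(4.1*s^2 + 0.01*s + 0.63)^3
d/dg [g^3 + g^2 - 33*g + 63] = 3*g^2 + 2*g - 33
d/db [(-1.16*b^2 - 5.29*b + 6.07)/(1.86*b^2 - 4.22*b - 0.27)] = (14.7346*b^2 - 21.954*b + 27.0437)/(3.4596*b^4 - 15.6984*b^3 + 16.804*b^2 + 2.2788*b + 0.0729)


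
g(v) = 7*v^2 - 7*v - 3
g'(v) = 14*v - 7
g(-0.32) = -0.04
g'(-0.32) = -11.48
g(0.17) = -3.99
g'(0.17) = -4.62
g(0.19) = -4.08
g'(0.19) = -4.34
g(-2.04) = 40.41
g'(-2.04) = -35.56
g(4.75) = 121.69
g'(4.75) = 59.50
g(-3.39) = 101.17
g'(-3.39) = -54.46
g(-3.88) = 129.54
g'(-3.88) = -61.32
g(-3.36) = 99.55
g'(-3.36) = -54.04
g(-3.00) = 81.00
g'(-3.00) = -49.00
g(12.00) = 921.00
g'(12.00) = 161.00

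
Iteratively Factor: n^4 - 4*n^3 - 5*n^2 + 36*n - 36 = (n - 2)*(n^3 - 2*n^2 - 9*n + 18) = (n - 2)^2*(n^2 - 9) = (n - 3)*(n - 2)^2*(n + 3)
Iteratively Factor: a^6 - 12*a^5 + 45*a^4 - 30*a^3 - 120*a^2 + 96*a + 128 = (a - 4)*(a^5 - 8*a^4 + 13*a^3 + 22*a^2 - 32*a - 32) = (a - 4)^2*(a^4 - 4*a^3 - 3*a^2 + 10*a + 8) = (a - 4)^2*(a - 2)*(a^3 - 2*a^2 - 7*a - 4) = (a - 4)^3*(a - 2)*(a^2 + 2*a + 1) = (a - 4)^3*(a - 2)*(a + 1)*(a + 1)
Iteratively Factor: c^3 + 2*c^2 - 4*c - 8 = (c - 2)*(c^2 + 4*c + 4) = (c - 2)*(c + 2)*(c + 2)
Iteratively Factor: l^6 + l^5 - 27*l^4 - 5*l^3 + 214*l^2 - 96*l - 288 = (l - 2)*(l^5 + 3*l^4 - 21*l^3 - 47*l^2 + 120*l + 144) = (l - 3)*(l - 2)*(l^4 + 6*l^3 - 3*l^2 - 56*l - 48) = (l - 3)*(l - 2)*(l + 4)*(l^3 + 2*l^2 - 11*l - 12) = (l - 3)^2*(l - 2)*(l + 4)*(l^2 + 5*l + 4) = (l - 3)^2*(l - 2)*(l + 1)*(l + 4)*(l + 4)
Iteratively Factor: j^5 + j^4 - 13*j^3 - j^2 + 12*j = (j - 3)*(j^4 + 4*j^3 - j^2 - 4*j) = (j - 3)*(j - 1)*(j^3 + 5*j^2 + 4*j) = (j - 3)*(j - 1)*(j + 4)*(j^2 + j) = j*(j - 3)*(j - 1)*(j + 4)*(j + 1)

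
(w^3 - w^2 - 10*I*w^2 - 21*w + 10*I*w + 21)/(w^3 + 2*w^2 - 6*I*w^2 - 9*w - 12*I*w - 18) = (w^2 - w*(1 + 7*I) + 7*I)/(w^2 + w*(2 - 3*I) - 6*I)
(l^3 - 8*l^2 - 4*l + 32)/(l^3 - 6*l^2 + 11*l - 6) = (l^2 - 6*l - 16)/(l^2 - 4*l + 3)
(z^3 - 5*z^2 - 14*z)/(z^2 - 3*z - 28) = z*(z + 2)/(z + 4)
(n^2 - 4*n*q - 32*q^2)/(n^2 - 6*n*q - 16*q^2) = (n + 4*q)/(n + 2*q)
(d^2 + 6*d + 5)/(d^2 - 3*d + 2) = (d^2 + 6*d + 5)/(d^2 - 3*d + 2)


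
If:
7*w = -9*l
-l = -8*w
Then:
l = 0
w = 0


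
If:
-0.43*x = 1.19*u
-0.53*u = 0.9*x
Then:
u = 0.00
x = 0.00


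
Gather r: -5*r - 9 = -5*r - 9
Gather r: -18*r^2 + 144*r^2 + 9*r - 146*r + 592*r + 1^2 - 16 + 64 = 126*r^2 + 455*r + 49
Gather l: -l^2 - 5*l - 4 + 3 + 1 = -l^2 - 5*l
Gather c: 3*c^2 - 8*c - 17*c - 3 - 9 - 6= 3*c^2 - 25*c - 18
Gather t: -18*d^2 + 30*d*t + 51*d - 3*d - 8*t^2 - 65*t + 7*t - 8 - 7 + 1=-18*d^2 + 48*d - 8*t^2 + t*(30*d - 58) - 14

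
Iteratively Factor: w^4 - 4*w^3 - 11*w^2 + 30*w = (w - 2)*(w^3 - 2*w^2 - 15*w) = w*(w - 2)*(w^2 - 2*w - 15) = w*(w - 5)*(w - 2)*(w + 3)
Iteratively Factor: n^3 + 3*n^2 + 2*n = (n)*(n^2 + 3*n + 2) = n*(n + 2)*(n + 1)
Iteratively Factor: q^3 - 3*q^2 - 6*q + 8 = (q - 1)*(q^2 - 2*q - 8) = (q - 1)*(q + 2)*(q - 4)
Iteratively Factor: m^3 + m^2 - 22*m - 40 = (m + 4)*(m^2 - 3*m - 10) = (m - 5)*(m + 4)*(m + 2)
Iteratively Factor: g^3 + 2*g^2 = (g)*(g^2 + 2*g) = g*(g + 2)*(g)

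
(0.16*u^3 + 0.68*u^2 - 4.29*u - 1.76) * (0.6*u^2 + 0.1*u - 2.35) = 0.096*u^5 + 0.424*u^4 - 2.882*u^3 - 3.083*u^2 + 9.9055*u + 4.136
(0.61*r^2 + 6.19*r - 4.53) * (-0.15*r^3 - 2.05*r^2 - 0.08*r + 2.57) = -0.0915*r^5 - 2.179*r^4 - 12.0588*r^3 + 10.359*r^2 + 16.2707*r - 11.6421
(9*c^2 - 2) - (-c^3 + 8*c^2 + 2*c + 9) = c^3 + c^2 - 2*c - 11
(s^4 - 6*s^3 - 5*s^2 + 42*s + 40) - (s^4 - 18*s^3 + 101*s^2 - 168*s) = 12*s^3 - 106*s^2 + 210*s + 40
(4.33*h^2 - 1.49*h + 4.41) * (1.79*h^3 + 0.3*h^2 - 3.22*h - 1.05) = 7.7507*h^5 - 1.3681*h^4 - 6.4957*h^3 + 1.5743*h^2 - 12.6357*h - 4.6305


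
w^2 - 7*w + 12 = (w - 4)*(w - 3)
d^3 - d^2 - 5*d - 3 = (d - 3)*(d + 1)^2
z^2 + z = z*(z + 1)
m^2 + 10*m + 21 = (m + 3)*(m + 7)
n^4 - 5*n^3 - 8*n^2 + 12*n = n*(n - 6)*(n - 1)*(n + 2)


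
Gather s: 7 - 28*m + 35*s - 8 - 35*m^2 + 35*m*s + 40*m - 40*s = -35*m^2 + 12*m + s*(35*m - 5) - 1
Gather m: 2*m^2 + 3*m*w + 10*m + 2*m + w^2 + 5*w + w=2*m^2 + m*(3*w + 12) + w^2 + 6*w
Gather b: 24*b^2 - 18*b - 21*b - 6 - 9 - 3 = 24*b^2 - 39*b - 18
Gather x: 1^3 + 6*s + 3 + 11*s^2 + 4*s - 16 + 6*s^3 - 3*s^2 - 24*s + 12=6*s^3 + 8*s^2 - 14*s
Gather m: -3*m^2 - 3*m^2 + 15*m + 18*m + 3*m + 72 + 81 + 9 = -6*m^2 + 36*m + 162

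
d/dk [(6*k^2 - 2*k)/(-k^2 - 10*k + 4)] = 2*(-31*k^2 + 24*k - 4)/(k^4 + 20*k^3 + 92*k^2 - 80*k + 16)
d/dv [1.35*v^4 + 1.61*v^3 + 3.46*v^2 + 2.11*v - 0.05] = 5.4*v^3 + 4.83*v^2 + 6.92*v + 2.11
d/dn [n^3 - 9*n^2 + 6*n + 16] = 3*n^2 - 18*n + 6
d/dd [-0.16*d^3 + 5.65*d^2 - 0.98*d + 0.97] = -0.48*d^2 + 11.3*d - 0.98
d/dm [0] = 0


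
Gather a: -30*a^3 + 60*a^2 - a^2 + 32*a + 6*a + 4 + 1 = -30*a^3 + 59*a^2 + 38*a + 5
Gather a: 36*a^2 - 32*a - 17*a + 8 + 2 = 36*a^2 - 49*a + 10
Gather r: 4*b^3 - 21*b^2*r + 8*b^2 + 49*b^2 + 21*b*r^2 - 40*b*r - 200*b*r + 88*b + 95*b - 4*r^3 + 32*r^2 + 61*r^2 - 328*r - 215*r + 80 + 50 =4*b^3 + 57*b^2 + 183*b - 4*r^3 + r^2*(21*b + 93) + r*(-21*b^2 - 240*b - 543) + 130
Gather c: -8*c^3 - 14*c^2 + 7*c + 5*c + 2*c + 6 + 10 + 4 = -8*c^3 - 14*c^2 + 14*c + 20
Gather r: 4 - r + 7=11 - r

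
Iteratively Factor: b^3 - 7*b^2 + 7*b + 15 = (b - 5)*(b^2 - 2*b - 3) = (b - 5)*(b + 1)*(b - 3)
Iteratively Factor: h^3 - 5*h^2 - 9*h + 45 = (h + 3)*(h^2 - 8*h + 15) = (h - 3)*(h + 3)*(h - 5)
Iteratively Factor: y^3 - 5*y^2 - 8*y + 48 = (y - 4)*(y^2 - y - 12) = (y - 4)^2*(y + 3)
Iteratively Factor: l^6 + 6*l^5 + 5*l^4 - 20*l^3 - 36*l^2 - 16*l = (l + 1)*(l^5 + 5*l^4 - 20*l^2 - 16*l) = (l + 1)*(l + 4)*(l^4 + l^3 - 4*l^2 - 4*l) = (l + 1)^2*(l + 4)*(l^3 - 4*l) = (l + 1)^2*(l + 2)*(l + 4)*(l^2 - 2*l) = l*(l + 1)^2*(l + 2)*(l + 4)*(l - 2)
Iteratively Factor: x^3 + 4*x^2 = (x)*(x^2 + 4*x) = x^2*(x + 4)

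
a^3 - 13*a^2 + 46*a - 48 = (a - 8)*(a - 3)*(a - 2)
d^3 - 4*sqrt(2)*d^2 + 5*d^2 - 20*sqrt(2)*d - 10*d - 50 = (d + 5)*(d - 5*sqrt(2))*(d + sqrt(2))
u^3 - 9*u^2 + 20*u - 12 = (u - 6)*(u - 2)*(u - 1)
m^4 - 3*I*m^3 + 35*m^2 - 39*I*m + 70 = (m - 7*I)*(m - 2*I)*(m + I)*(m + 5*I)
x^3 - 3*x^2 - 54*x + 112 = (x - 8)*(x - 2)*(x + 7)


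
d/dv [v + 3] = 1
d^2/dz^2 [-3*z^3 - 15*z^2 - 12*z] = -18*z - 30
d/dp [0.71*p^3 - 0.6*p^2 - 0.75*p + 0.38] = 2.13*p^2 - 1.2*p - 0.75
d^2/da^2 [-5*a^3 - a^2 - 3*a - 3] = -30*a - 2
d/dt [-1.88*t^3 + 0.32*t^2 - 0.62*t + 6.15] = -5.64*t^2 + 0.64*t - 0.62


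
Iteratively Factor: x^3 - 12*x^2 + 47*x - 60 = (x - 4)*(x^2 - 8*x + 15) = (x - 5)*(x - 4)*(x - 3)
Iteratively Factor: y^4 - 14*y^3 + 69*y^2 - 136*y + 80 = (y - 4)*(y^3 - 10*y^2 + 29*y - 20) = (y - 5)*(y - 4)*(y^2 - 5*y + 4) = (y - 5)*(y - 4)*(y - 1)*(y - 4)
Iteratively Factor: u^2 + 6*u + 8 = (u + 4)*(u + 2)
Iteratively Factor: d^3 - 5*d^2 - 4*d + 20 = (d + 2)*(d^2 - 7*d + 10) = (d - 2)*(d + 2)*(d - 5)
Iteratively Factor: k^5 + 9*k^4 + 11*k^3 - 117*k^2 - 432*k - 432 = (k + 3)*(k^4 + 6*k^3 - 7*k^2 - 96*k - 144) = (k - 4)*(k + 3)*(k^3 + 10*k^2 + 33*k + 36) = (k - 4)*(k + 3)^2*(k^2 + 7*k + 12) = (k - 4)*(k + 3)^3*(k + 4)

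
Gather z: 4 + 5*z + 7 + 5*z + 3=10*z + 14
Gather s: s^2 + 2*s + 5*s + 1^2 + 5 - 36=s^2 + 7*s - 30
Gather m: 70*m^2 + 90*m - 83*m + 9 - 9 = 70*m^2 + 7*m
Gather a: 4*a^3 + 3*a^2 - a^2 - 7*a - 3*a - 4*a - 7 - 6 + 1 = 4*a^3 + 2*a^2 - 14*a - 12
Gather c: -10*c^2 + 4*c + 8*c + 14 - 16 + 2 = -10*c^2 + 12*c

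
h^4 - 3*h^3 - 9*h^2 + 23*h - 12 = (h - 4)*(h - 1)^2*(h + 3)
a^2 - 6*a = a*(a - 6)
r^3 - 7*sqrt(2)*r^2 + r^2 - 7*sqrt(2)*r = r*(r + 1)*(r - 7*sqrt(2))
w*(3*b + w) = 3*b*w + w^2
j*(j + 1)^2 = j^3 + 2*j^2 + j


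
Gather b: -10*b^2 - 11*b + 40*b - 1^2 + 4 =-10*b^2 + 29*b + 3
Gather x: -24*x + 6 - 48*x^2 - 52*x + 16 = -48*x^2 - 76*x + 22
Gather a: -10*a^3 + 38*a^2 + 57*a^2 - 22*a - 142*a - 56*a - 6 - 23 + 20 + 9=-10*a^3 + 95*a^2 - 220*a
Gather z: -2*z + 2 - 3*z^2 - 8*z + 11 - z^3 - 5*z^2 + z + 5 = -z^3 - 8*z^2 - 9*z + 18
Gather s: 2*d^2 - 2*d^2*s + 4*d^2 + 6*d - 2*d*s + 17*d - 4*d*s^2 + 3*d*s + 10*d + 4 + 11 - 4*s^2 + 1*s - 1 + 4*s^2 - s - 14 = 6*d^2 - 4*d*s^2 + 33*d + s*(-2*d^2 + d)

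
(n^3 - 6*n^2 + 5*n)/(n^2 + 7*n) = (n^2 - 6*n + 5)/(n + 7)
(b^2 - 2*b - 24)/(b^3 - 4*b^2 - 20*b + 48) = 1/(b - 2)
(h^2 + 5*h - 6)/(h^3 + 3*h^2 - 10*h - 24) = (h^2 + 5*h - 6)/(h^3 + 3*h^2 - 10*h - 24)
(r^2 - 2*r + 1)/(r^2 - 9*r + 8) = (r - 1)/(r - 8)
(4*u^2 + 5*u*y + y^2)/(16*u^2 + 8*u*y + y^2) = (u + y)/(4*u + y)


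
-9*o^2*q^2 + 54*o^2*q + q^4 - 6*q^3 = q*(-3*o + q)*(3*o + q)*(q - 6)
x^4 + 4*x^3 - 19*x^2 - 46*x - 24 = (x - 4)*(x + 1)^2*(x + 6)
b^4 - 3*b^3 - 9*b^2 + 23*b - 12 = (b - 4)*(b - 1)^2*(b + 3)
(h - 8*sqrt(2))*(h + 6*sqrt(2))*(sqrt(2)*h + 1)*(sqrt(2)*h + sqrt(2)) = 2*h^4 - 3*sqrt(2)*h^3 + 2*h^3 - 196*h^2 - 3*sqrt(2)*h^2 - 196*h - 96*sqrt(2)*h - 96*sqrt(2)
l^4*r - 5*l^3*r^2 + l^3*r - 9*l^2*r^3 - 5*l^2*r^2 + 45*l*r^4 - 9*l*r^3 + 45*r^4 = (l - 5*r)*(l - 3*r)*(l + 3*r)*(l*r + r)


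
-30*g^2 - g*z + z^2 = (-6*g + z)*(5*g + z)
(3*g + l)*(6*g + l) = 18*g^2 + 9*g*l + l^2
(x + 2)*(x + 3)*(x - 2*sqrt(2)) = x^3 - 2*sqrt(2)*x^2 + 5*x^2 - 10*sqrt(2)*x + 6*x - 12*sqrt(2)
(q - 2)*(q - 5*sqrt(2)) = q^2 - 5*sqrt(2)*q - 2*q + 10*sqrt(2)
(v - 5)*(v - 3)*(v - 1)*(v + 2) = v^4 - 7*v^3 + 5*v^2 + 31*v - 30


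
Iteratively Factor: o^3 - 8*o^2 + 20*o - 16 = (o - 2)*(o^2 - 6*o + 8) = (o - 2)^2*(o - 4)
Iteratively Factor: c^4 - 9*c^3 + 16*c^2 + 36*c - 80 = (c - 5)*(c^3 - 4*c^2 - 4*c + 16) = (c - 5)*(c + 2)*(c^2 - 6*c + 8) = (c - 5)*(c - 2)*(c + 2)*(c - 4)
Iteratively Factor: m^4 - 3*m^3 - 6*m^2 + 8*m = (m)*(m^3 - 3*m^2 - 6*m + 8) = m*(m + 2)*(m^2 - 5*m + 4) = m*(m - 1)*(m + 2)*(m - 4)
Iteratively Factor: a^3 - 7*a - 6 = (a + 1)*(a^2 - a - 6) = (a + 1)*(a + 2)*(a - 3)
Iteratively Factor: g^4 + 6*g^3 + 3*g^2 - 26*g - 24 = (g + 1)*(g^3 + 5*g^2 - 2*g - 24) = (g - 2)*(g + 1)*(g^2 + 7*g + 12) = (g - 2)*(g + 1)*(g + 3)*(g + 4)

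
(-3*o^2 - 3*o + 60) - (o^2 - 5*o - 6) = -4*o^2 + 2*o + 66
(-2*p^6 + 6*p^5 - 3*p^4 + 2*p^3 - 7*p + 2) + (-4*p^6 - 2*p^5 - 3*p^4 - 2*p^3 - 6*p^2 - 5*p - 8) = -6*p^6 + 4*p^5 - 6*p^4 - 6*p^2 - 12*p - 6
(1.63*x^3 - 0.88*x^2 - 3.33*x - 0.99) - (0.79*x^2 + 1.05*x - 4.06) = 1.63*x^3 - 1.67*x^2 - 4.38*x + 3.07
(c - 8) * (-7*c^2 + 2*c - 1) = -7*c^3 + 58*c^2 - 17*c + 8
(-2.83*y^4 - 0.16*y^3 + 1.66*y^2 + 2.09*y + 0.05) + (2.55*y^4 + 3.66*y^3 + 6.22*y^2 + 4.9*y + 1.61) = -0.28*y^4 + 3.5*y^3 + 7.88*y^2 + 6.99*y + 1.66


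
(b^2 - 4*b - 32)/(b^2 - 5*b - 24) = (b + 4)/(b + 3)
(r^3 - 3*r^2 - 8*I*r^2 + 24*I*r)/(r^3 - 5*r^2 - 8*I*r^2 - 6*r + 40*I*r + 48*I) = r*(r - 3)/(r^2 - 5*r - 6)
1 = 1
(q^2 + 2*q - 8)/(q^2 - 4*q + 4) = (q + 4)/(q - 2)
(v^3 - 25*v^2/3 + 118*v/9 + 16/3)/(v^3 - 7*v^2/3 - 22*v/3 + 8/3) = (9*v^3 - 75*v^2 + 118*v + 48)/(3*(3*v^3 - 7*v^2 - 22*v + 8))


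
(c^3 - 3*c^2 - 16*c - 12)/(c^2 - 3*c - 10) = (c^2 - 5*c - 6)/(c - 5)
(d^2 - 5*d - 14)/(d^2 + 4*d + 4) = (d - 7)/(d + 2)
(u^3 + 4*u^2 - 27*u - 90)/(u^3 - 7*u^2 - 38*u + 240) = (u + 3)/(u - 8)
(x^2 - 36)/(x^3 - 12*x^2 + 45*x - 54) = (x + 6)/(x^2 - 6*x + 9)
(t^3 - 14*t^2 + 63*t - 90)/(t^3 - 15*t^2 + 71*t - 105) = (t - 6)/(t - 7)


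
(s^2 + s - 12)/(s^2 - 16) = (s - 3)/(s - 4)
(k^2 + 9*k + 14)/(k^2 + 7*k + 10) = (k + 7)/(k + 5)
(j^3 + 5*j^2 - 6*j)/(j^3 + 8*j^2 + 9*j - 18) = j/(j + 3)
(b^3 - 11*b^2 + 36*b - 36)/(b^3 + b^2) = (b^3 - 11*b^2 + 36*b - 36)/(b^2*(b + 1))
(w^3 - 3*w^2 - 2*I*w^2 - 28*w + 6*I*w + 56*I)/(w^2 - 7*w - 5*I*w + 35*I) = (w^2 + 2*w*(2 - I) - 8*I)/(w - 5*I)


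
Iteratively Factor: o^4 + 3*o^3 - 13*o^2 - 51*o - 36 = (o + 3)*(o^3 - 13*o - 12) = (o - 4)*(o + 3)*(o^2 + 4*o + 3) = (o - 4)*(o + 1)*(o + 3)*(o + 3)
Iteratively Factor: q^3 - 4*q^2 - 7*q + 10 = (q + 2)*(q^2 - 6*q + 5) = (q - 5)*(q + 2)*(q - 1)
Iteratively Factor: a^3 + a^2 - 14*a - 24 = (a + 3)*(a^2 - 2*a - 8) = (a + 2)*(a + 3)*(a - 4)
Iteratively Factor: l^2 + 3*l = (l)*(l + 3)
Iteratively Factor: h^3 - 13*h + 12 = (h - 3)*(h^2 + 3*h - 4) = (h - 3)*(h - 1)*(h + 4)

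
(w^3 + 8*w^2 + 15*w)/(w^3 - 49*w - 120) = w/(w - 8)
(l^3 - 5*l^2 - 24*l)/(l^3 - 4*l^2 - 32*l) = (l + 3)/(l + 4)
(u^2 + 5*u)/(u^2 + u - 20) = u/(u - 4)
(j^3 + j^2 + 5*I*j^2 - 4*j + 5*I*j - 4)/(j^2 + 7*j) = (j^3 + j^2*(1 + 5*I) + j*(-4 + 5*I) - 4)/(j*(j + 7))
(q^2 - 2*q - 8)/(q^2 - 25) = (q^2 - 2*q - 8)/(q^2 - 25)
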